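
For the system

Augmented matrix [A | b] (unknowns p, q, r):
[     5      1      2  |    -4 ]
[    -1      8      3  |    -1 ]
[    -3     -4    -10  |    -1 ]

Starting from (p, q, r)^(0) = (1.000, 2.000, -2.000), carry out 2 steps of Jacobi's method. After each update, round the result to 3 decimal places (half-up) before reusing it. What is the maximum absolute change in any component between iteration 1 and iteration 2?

Iteration 1:
  p = (-4 - (1)·2.000 - (2)·-2.000) / (5) = -0.400
  q = (-1 - (-1)·1.000 - (3)·-2.000) / (8) = 0.750
  r = (-1 - (-3)·1.000 - (-4)·2.000) / (-10) = -1.000
Iteration 2:
  p = (-4 - (1)·0.750 - (2)·-1.000) / (5) = -0.550
  q = (-1 - (-1)·-0.400 - (3)·-1.000) / (8) = 0.200
  r = (-1 - (-3)·-0.400 - (-4)·0.750) / (-10) = -0.080
Change: (-0.150, -0.550, 0.920) → max |·| = 0.920

0.920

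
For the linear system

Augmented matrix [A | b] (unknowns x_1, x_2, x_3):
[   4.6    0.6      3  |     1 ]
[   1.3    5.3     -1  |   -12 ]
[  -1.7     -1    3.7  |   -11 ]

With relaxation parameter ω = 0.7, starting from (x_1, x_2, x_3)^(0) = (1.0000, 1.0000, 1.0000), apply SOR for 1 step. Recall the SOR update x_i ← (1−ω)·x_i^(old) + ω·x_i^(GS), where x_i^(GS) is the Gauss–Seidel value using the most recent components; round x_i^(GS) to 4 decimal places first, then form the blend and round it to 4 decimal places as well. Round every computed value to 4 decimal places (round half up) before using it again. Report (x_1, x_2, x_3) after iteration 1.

Iteration 1:
  x_1: GS value = (1 - (0.6)·1.0000 - (3)·1.0000) / (4.6) = -0.5652;  x_1 ← (1−ω)·1.0000 + ω·-0.5652 = -0.0956
  x_2: GS value = (-12 - (1.3)·-0.0956 - (-1)·1.0000) / (5.3) = -2.0520;  x_2 ← (1−ω)·1.0000 + ω·-2.0520 = -1.1364
  x_3: GS value = (-11 - (-1.7)·-0.0956 - (-1)·-1.1364) / (3.7) = -3.3240;  x_3 ← (1−ω)·1.0000 + ω·-3.3240 = -2.0268

(-0.0956, -1.1364, -2.0268)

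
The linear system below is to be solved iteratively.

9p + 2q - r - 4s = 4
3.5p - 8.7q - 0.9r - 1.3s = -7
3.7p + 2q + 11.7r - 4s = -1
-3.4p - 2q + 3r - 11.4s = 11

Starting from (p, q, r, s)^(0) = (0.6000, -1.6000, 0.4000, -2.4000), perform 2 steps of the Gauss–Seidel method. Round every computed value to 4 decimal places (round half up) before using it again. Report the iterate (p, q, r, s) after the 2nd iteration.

Iteration 1:
  p = (4 - (2)·-1.6000 - (-1)·0.4000 - (-4)·-2.4000) / (9) = -0.2222
  q = (-7 - (3.5)·-0.2222 - (-0.9)·0.4000 - (-1.3)·-2.4000) / (-8.7) = 1.0324
  r = (-1 - (3.7)·-0.2222 - (2)·1.0324 - (-4)·-2.4000) / (11.7) = -1.0122
  s = (11 - (-3.4)·-0.2222 - (-2)·1.0324 - (3)·-1.0122) / (-11.4) = -1.3461
Iteration 2:
  p = (4 - (2)·1.0324 - (-1)·-1.0122 - (-4)·-1.3461) / (9) = -0.4957
  q = (-7 - (3.5)·-0.4957 - (-0.9)·-1.0122 - (-1.3)·-1.3461) / (-8.7) = 0.9110
  r = (-1 - (3.7)·-0.4957 - (2)·0.9110 - (-4)·-1.3461) / (11.7) = -0.5446
  s = (11 - (-3.4)·-0.4957 - (-2)·0.9110 - (3)·-0.5446) / (-11.4) = -1.1202

(-0.4957, 0.9110, -0.5446, -1.1202)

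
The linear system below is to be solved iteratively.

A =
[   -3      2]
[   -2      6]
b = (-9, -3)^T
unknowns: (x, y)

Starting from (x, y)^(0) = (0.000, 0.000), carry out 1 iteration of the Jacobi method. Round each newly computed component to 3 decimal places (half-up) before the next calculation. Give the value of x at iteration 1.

3.000

Iteration 1:
  x = (-9 - (2)·0.000) / (-3) = 3.000
  y = (-3 - (-2)·0.000) / (6) = -0.500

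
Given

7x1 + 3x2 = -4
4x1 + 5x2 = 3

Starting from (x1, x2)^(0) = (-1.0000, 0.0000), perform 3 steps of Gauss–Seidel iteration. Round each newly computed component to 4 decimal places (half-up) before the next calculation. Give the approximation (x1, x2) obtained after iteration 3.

Iteration 1:
  x1 = (-4 - (3)·0.0000) / (7) = -0.5714
  x2 = (3 - (4)·-0.5714) / (5) = 1.0571
Iteration 2:
  x1 = (-4 - (3)·1.0571) / (7) = -1.0245
  x2 = (3 - (4)·-1.0245) / (5) = 1.4196
Iteration 3:
  x1 = (-4 - (3)·1.4196) / (7) = -1.1798
  x2 = (3 - (4)·-1.1798) / (5) = 1.5438

(-1.1798, 1.5438)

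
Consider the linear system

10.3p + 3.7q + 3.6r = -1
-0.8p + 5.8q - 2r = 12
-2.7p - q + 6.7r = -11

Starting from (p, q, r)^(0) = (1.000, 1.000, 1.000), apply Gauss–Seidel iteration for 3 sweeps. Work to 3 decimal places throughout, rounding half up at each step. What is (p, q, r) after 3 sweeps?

Iteration 1:
  p = (-1 - (3.7)·1.000 - (3.6)·1.000) / (10.3) = -0.806
  q = (12 - (-0.8)·-0.806 - (-2)·1.000) / (5.8) = 2.303
  r = (-11 - (-2.7)·-0.806 - (-1)·2.303) / (6.7) = -1.623
Iteration 2:
  p = (-1 - (3.7)·2.303 - (3.6)·-1.623) / (10.3) = -0.357
  q = (12 - (-0.8)·-0.357 - (-2)·-1.623) / (5.8) = 1.460
  r = (-11 - (-2.7)·-0.357 - (-1)·1.460) / (6.7) = -1.568
Iteration 3:
  p = (-1 - (3.7)·1.460 - (3.6)·-1.568) / (10.3) = -0.074
  q = (12 - (-0.8)·-0.074 - (-2)·-1.568) / (5.8) = 1.518
  r = (-11 - (-2.7)·-0.074 - (-1)·1.518) / (6.7) = -1.445

(-0.074, 1.518, -1.445)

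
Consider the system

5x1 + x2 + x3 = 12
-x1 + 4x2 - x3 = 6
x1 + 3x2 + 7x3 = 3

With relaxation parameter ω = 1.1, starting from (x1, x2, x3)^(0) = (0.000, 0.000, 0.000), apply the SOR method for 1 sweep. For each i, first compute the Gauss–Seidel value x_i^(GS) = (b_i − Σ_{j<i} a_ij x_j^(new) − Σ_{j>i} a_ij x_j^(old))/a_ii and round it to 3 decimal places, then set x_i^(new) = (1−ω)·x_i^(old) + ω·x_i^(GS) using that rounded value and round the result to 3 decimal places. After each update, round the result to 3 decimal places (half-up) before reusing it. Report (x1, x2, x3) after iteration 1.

(2.640, 2.376, -1.064)

Iteration 1:
  x1: GS value = (12 - (1)·0.000 - (1)·0.000) / (5) = 2.400;  x1 ← (1−ω)·0.000 + ω·2.400 = 2.640
  x2: GS value = (6 - (-1)·2.640 - (-1)·0.000) / (4) = 2.160;  x2 ← (1−ω)·0.000 + ω·2.160 = 2.376
  x3: GS value = (3 - (1)·2.640 - (3)·2.376) / (7) = -0.967;  x3 ← (1−ω)·0.000 + ω·-0.967 = -1.064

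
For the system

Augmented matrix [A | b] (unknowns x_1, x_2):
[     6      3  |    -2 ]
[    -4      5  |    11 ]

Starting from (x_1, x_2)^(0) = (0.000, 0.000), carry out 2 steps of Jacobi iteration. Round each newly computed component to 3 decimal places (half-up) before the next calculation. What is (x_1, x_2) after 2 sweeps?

Iteration 1:
  x_1 = (-2 - (3)·0.000) / (6) = -0.333
  x_2 = (11 - (-4)·0.000) / (5) = 2.200
Iteration 2:
  x_1 = (-2 - (3)·2.200) / (6) = -1.433
  x_2 = (11 - (-4)·-0.333) / (5) = 1.934

(-1.433, 1.934)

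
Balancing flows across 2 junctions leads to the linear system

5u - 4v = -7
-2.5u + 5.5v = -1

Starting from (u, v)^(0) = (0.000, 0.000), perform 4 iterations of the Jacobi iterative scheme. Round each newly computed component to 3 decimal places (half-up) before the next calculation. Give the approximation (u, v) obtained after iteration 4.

(-2.108, -1.115)

Iteration 1:
  u = (-7 - (-4)·0.000) / (5) = -1.400
  v = (-1 - (-2.5)·0.000) / (5.5) = -0.182
Iteration 2:
  u = (-7 - (-4)·-0.182) / (5) = -1.546
  v = (-1 - (-2.5)·-1.400) / (5.5) = -0.818
Iteration 3:
  u = (-7 - (-4)·-0.818) / (5) = -2.054
  v = (-1 - (-2.5)·-1.546) / (5.5) = -0.885
Iteration 4:
  u = (-7 - (-4)·-0.885) / (5) = -2.108
  v = (-1 - (-2.5)·-2.054) / (5.5) = -1.115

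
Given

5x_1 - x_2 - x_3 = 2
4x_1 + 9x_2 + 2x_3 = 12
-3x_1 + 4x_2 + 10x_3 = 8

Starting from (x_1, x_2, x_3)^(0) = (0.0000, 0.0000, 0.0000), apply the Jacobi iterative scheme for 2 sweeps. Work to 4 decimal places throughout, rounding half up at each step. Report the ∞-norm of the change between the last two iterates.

0.4267

Iteration 1:
  x_1 = (2 - (-1)·0.0000 - (-1)·0.0000) / (5) = 0.4000
  x_2 = (12 - (4)·0.0000 - (2)·0.0000) / (9) = 1.3333
  x_3 = (8 - (-3)·0.0000 - (4)·0.0000) / (10) = 0.8000
Iteration 2:
  x_1 = (2 - (-1)·1.3333 - (-1)·0.8000) / (5) = 0.8267
  x_2 = (12 - (4)·0.4000 - (2)·0.8000) / (9) = 0.9778
  x_3 = (8 - (-3)·0.4000 - (4)·1.3333) / (10) = 0.3867
Change: (0.4267, -0.3555, -0.4133) → max |·| = 0.4267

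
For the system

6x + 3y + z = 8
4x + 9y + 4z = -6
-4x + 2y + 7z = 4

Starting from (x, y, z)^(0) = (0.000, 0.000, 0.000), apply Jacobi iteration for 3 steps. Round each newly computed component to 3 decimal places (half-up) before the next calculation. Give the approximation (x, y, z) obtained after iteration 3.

(1.836, -2.043, 1.902)

Iteration 1:
  x = (8 - (3)·0.000 - (1)·0.000) / (6) = 1.333
  y = (-6 - (4)·0.000 - (4)·0.000) / (9) = -0.667
  z = (4 - (-4)·0.000 - (2)·0.000) / (7) = 0.571
Iteration 2:
  x = (8 - (3)·-0.667 - (1)·0.571) / (6) = 1.572
  y = (-6 - (4)·1.333 - (4)·0.571) / (9) = -1.513
  z = (4 - (-4)·1.333 - (2)·-0.667) / (7) = 1.524
Iteration 3:
  x = (8 - (3)·-1.513 - (1)·1.524) / (6) = 1.836
  y = (-6 - (4)·1.572 - (4)·1.524) / (9) = -2.043
  z = (4 - (-4)·1.572 - (2)·-1.513) / (7) = 1.902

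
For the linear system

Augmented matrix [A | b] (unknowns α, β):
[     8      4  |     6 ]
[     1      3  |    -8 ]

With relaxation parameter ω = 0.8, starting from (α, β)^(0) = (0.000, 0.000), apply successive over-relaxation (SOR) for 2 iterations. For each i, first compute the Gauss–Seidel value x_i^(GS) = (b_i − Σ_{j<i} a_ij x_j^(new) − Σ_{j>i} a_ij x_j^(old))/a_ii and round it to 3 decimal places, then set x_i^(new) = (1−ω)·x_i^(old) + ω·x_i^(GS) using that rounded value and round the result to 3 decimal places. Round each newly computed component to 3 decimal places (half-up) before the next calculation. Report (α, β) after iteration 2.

Iteration 1:
  α: GS value = (6 - (4)·0.000) / (8) = 0.750;  α ← (1−ω)·0.000 + ω·0.750 = 0.600
  β: GS value = (-8 - (1)·0.600) / (3) = -2.867;  β ← (1−ω)·0.000 + ω·-2.867 = -2.294
Iteration 2:
  α: GS value = (6 - (4)·-2.294) / (8) = 1.897;  α ← (1−ω)·0.600 + ω·1.897 = 1.638
  β: GS value = (-8 - (1)·1.638) / (3) = -3.213;  β ← (1−ω)·-2.294 + ω·-3.213 = -3.029

(1.638, -3.029)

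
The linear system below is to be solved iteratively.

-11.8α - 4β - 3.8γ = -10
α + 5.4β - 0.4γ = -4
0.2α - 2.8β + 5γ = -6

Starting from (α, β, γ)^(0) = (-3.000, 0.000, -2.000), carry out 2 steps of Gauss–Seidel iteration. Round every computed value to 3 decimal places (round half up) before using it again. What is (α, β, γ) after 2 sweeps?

Iteration 1:
  α = (-10 - (-4)·0.000 - (-3.8)·-2.000) / (-11.8) = 1.492
  β = (-4 - (1)·1.492 - (-0.4)·-2.000) / (5.4) = -1.165
  γ = (-6 - (0.2)·1.492 - (-2.8)·-1.165) / (5) = -1.912
Iteration 2:
  α = (-10 - (-4)·-1.165 - (-3.8)·-1.912) / (-11.8) = 1.858
  β = (-4 - (1)·1.858 - (-0.4)·-1.912) / (5.4) = -1.226
  γ = (-6 - (0.2)·1.858 - (-2.8)·-1.226) / (5) = -1.961

(1.858, -1.226, -1.961)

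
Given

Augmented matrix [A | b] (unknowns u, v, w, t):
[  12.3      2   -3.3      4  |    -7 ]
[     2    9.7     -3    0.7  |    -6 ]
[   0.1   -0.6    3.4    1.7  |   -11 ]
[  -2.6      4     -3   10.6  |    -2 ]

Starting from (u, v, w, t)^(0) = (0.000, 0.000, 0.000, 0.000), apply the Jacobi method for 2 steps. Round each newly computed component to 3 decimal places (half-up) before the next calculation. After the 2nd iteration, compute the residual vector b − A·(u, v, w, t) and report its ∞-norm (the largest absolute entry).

5.030

Iteration 1:
  u = (-7 - (2)·0.000 - (-3.3)·0.000 - (4)·0.000) / (12.3) = -0.569
  v = (-6 - (2)·0.000 - (-3)·0.000 - (0.7)·0.000) / (9.7) = -0.619
  w = (-11 - (0.1)·0.000 - (-0.6)·0.000 - (1.7)·0.000) / (3.4) = -3.235
  t = (-2 - (-2.6)·0.000 - (4)·0.000 - (-3)·0.000) / (10.6) = -0.189
Iteration 2:
  u = (-7 - (2)·-0.619 - (-3.3)·-3.235 - (4)·-0.189) / (12.3) = -1.275
  v = (-6 - (2)·-0.569 - (-3)·-3.235 - (0.7)·-0.189) / (9.7) = -1.488
  w = (-11 - (0.1)·-0.569 - (-0.6)·-0.619 - (1.7)·-0.189) / (3.4) = -3.233
  t = (-2 - (-2.6)·-0.569 - (4)·-0.619 - (-3)·-3.235) / (10.6) = -1.010
Residual b − A·x = (5.030, 1.992, 0.944, 1.644); ∞-norm = 5.030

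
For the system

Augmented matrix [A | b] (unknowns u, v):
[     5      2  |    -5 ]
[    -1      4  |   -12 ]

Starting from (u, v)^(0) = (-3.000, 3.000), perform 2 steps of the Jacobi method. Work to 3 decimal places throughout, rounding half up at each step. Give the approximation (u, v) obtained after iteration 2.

Iteration 1:
  u = (-5 - (2)·3.000) / (5) = -2.200
  v = (-12 - (-1)·-3.000) / (4) = -3.750
Iteration 2:
  u = (-5 - (2)·-3.750) / (5) = 0.500
  v = (-12 - (-1)·-2.200) / (4) = -3.550

(0.500, -3.550)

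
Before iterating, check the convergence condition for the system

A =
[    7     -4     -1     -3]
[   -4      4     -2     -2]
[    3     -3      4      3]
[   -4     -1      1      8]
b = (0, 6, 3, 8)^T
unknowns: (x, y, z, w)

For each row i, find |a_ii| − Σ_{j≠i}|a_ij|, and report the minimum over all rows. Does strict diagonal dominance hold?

-5

row 1: |7| − (4+1+3) = -1
row 2: |4| − (4+2+2) = -4
row 3: |4| − (3+3+3) = -5
row 4: |8| − (4+1+1) = 2
minimum over rows = -5 → not strictly diagonally dominant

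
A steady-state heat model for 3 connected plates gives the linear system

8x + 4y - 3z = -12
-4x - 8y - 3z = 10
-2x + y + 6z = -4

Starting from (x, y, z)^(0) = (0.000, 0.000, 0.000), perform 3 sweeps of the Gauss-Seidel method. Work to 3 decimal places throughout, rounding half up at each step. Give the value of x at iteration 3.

-1.948

Iteration 1:
  x = (-12 - (4)·0.000 - (-3)·0.000) / (8) = -1.500
  y = (10 - (-4)·-1.500 - (-3)·0.000) / (-8) = -0.500
  z = (-4 - (-2)·-1.500 - (1)·-0.500) / (6) = -1.083
Iteration 2:
  x = (-12 - (4)·-0.500 - (-3)·-1.083) / (8) = -1.656
  y = (10 - (-4)·-1.656 - (-3)·-1.083) / (-8) = -0.016
  z = (-4 - (-2)·-1.656 - (1)·-0.016) / (6) = -1.216
Iteration 3:
  x = (-12 - (4)·-0.016 - (-3)·-1.216) / (8) = -1.948
  y = (10 - (-4)·-1.948 - (-3)·-1.216) / (-8) = 0.180
  z = (-4 - (-2)·-1.948 - (1)·0.180) / (6) = -1.346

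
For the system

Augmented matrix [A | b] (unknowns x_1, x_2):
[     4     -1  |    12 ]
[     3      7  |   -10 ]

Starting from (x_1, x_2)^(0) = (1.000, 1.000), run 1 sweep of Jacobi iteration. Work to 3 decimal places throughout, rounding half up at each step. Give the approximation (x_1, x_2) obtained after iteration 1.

Iteration 1:
  x_1 = (12 - (-1)·1.000) / (4) = 3.250
  x_2 = (-10 - (3)·1.000) / (7) = -1.857

(3.250, -1.857)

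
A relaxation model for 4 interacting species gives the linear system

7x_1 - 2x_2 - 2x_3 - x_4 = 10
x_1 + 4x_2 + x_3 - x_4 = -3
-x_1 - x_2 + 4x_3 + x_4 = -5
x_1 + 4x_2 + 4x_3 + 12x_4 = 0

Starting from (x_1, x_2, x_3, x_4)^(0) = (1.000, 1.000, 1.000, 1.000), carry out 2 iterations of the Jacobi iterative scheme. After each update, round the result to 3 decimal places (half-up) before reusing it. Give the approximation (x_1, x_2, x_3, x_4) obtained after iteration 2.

(0.750, -1.223, -0.777, 0.488)

Iteration 1:
  x_1 = (10 - (-2)·1.000 - (-2)·1.000 - (-1)·1.000) / (7) = 2.143
  x_2 = (-3 - (1)·1.000 - (1)·1.000 - (-1)·1.000) / (4) = -1.000
  x_3 = (-5 - (-1)·1.000 - (-1)·1.000 - (1)·1.000) / (4) = -1.000
  x_4 = (0 - (1)·1.000 - (4)·1.000 - (4)·1.000) / (12) = -0.750
Iteration 2:
  x_1 = (10 - (-2)·-1.000 - (-2)·-1.000 - (-1)·-0.750) / (7) = 0.750
  x_2 = (-3 - (1)·2.143 - (1)·-1.000 - (-1)·-0.750) / (4) = -1.223
  x_3 = (-5 - (-1)·2.143 - (-1)·-1.000 - (1)·-0.750) / (4) = -0.777
  x_4 = (0 - (1)·2.143 - (4)·-1.000 - (4)·-1.000) / (12) = 0.488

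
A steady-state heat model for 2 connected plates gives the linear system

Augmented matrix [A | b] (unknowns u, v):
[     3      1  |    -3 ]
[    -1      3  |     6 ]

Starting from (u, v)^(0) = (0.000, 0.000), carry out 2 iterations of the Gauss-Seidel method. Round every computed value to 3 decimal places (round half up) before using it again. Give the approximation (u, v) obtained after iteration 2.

(-1.556, 1.481)

Iteration 1:
  u = (-3 - (1)·0.000) / (3) = -1.000
  v = (6 - (-1)·-1.000) / (3) = 1.667
Iteration 2:
  u = (-3 - (1)·1.667) / (3) = -1.556
  v = (6 - (-1)·-1.556) / (3) = 1.481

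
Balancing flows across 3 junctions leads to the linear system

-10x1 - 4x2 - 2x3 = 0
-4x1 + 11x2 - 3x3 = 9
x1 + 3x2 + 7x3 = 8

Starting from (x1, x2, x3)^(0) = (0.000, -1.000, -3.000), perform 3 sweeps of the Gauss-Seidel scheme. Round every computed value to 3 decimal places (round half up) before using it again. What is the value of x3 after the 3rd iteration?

Iteration 1:
  x1 = (0 - (-4)·-1.000 - (-2)·-3.000) / (-10) = 1.000
  x2 = (9 - (-4)·1.000 - (-3)·-3.000) / (11) = 0.364
  x3 = (8 - (1)·1.000 - (3)·0.364) / (7) = 0.844
Iteration 2:
  x1 = (0 - (-4)·0.364 - (-2)·0.844) / (-10) = -0.314
  x2 = (9 - (-4)·-0.314 - (-3)·0.844) / (11) = 0.934
  x3 = (8 - (1)·-0.314 - (3)·0.934) / (7) = 0.787
Iteration 3:
  x1 = (0 - (-4)·0.934 - (-2)·0.787) / (-10) = -0.531
  x2 = (9 - (-4)·-0.531 - (-3)·0.787) / (11) = 0.840
  x3 = (8 - (1)·-0.531 - (3)·0.840) / (7) = 0.859

0.859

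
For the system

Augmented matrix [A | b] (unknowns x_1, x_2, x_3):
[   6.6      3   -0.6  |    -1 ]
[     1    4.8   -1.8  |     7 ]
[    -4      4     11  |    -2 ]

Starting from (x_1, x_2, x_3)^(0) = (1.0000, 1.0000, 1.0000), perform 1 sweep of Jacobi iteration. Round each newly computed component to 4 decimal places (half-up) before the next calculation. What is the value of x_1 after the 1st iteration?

Iteration 1:
  x_1 = (-1 - (3)·1.0000 - (-0.6)·1.0000) / (6.6) = -0.5152
  x_2 = (7 - (1)·1.0000 - (-1.8)·1.0000) / (4.8) = 1.6250
  x_3 = (-2 - (-4)·1.0000 - (4)·1.0000) / (11) = -0.1818

-0.5152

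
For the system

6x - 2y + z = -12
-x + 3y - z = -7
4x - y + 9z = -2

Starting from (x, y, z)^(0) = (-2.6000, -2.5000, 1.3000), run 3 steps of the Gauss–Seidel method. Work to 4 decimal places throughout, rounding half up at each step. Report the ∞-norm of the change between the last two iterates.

0.0617

Iteration 1:
  x = (-12 - (-2)·-2.5000 - (1)·1.3000) / (6) = -3.0500
  y = (-7 - (-1)·-3.0500 - (-1)·1.3000) / (3) = -2.9167
  z = (-2 - (4)·-3.0500 - (-1)·-2.9167) / (9) = 0.8093
Iteration 2:
  x = (-12 - (-2)·-2.9167 - (1)·0.8093) / (6) = -3.1071
  y = (-7 - (-1)·-3.1071 - (-1)·0.8093) / (3) = -3.0993
  z = (-2 - (4)·-3.1071 - (-1)·-3.0993) / (9) = 0.8143
Iteration 3:
  x = (-12 - (-2)·-3.0993 - (1)·0.8143) / (6) = -3.1688
  y = (-7 - (-1)·-3.1688 - (-1)·0.8143) / (3) = -3.1182
  z = (-2 - (4)·-3.1688 - (-1)·-3.1182) / (9) = 0.8397
Change: (-0.0617, -0.0189, 0.0254) → max |·| = 0.0617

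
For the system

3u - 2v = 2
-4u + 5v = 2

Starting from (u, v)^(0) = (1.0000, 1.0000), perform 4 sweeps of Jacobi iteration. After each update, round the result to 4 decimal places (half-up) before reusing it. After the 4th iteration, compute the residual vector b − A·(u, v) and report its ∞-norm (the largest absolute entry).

Iteration 1:
  u = (2 - (-2)·1.0000) / (3) = 1.3333
  v = (2 - (-4)·1.0000) / (5) = 1.2000
Iteration 2:
  u = (2 - (-2)·1.2000) / (3) = 1.4667
  v = (2 - (-4)·1.3333) / (5) = 1.4666
Iteration 3:
  u = (2 - (-2)·1.4666) / (3) = 1.6444
  v = (2 - (-4)·1.4667) / (5) = 1.5734
Iteration 4:
  u = (2 - (-2)·1.5734) / (3) = 1.7156
  v = (2 - (-4)·1.6444) / (5) = 1.7155
Residual b − A·x = (0.2842, 0.2849); ∞-norm = 0.2849

0.2849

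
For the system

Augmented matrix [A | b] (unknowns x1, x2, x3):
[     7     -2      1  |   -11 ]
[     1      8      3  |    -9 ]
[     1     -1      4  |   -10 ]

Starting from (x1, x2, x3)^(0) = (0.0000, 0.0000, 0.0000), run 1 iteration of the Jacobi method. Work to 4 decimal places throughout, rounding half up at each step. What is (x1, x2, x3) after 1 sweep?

(-1.5714, -1.1250, -2.5000)

Iteration 1:
  x1 = (-11 - (-2)·0.0000 - (1)·0.0000) / (7) = -1.5714
  x2 = (-9 - (1)·0.0000 - (3)·0.0000) / (8) = -1.1250
  x3 = (-10 - (1)·0.0000 - (-1)·0.0000) / (4) = -2.5000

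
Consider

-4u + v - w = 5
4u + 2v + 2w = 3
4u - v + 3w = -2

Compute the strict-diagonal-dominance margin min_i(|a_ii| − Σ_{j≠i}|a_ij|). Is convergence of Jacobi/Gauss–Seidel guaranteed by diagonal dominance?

-4

row 1: |-4| − (1+1) = 2
row 2: |2| − (4+2) = -4
row 3: |3| − (4+1) = -2
minimum over rows = -4 → not strictly diagonally dominant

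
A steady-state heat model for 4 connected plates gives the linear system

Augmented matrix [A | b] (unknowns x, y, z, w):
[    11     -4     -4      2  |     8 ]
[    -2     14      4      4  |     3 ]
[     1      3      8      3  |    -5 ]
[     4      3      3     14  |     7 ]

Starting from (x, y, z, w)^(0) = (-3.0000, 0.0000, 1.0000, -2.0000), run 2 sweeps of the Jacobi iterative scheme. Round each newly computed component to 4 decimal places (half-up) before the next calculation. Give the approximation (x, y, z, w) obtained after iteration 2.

Iteration 1:
  x = (8 - (-4)·0.0000 - (-4)·1.0000 - (2)·-2.0000) / (11) = 1.4545
  y = (3 - (-2)·-3.0000 - (4)·1.0000 - (4)·-2.0000) / (14) = 0.0714
  z = (-5 - (1)·-3.0000 - (3)·0.0000 - (3)·-2.0000) / (8) = 0.5000
  w = (7 - (4)·-3.0000 - (3)·0.0000 - (3)·1.0000) / (14) = 1.1429
Iteration 2:
  x = (8 - (-4)·0.0714 - (-4)·0.5000 - (2)·1.1429) / (11) = 0.7273
  y = (3 - (-2)·1.4545 - (4)·0.5000 - (4)·1.1429) / (14) = -0.0473
  z = (-5 - (1)·1.4545 - (3)·0.0714 - (3)·1.1429) / (8) = -1.2622
  w = (7 - (4)·1.4545 - (3)·0.0714 - (3)·0.5000) / (14) = -0.0380

(0.7273, -0.0473, -1.2622, -0.0380)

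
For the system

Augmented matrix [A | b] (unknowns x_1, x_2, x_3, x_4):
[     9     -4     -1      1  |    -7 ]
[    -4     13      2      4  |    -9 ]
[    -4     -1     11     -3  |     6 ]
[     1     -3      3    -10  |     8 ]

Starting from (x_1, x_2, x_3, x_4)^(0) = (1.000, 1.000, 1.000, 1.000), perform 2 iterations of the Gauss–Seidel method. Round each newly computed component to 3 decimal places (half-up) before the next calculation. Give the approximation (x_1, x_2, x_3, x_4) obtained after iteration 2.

Iteration 1:
  x_1 = (-7 - (-4)·1.000 - (-1)·1.000 - (1)·1.000) / (9) = -0.333
  x_2 = (-9 - (-4)·-0.333 - (2)·1.000 - (4)·1.000) / (13) = -1.256
  x_3 = (6 - (-4)·-0.333 - (-1)·-1.256 - (-3)·1.000) / (11) = 0.583
  x_4 = (8 - (1)·-0.333 - (-3)·-1.256 - (3)·0.583) / (-10) = -0.282
Iteration 2:
  x_1 = (-7 - (-4)·-1.256 - (-1)·0.583 - (1)·-0.282) / (9) = -1.240
  x_2 = (-9 - (-4)·-1.240 - (2)·0.583 - (4)·-0.282) / (13) = -1.077
  x_3 = (6 - (-4)·-1.240 - (-1)·-1.077 - (-3)·-0.282) / (11) = -0.080
  x_4 = (8 - (1)·-1.240 - (-3)·-1.077 - (3)·-0.080) / (-10) = -0.625

(-1.240, -1.077, -0.080, -0.625)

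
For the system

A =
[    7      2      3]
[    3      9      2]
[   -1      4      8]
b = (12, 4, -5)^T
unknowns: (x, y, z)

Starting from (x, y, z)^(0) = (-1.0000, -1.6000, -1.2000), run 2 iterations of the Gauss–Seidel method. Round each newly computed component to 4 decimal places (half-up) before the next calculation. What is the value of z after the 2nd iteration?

Iteration 1:
  x = (12 - (2)·-1.6000 - (3)·-1.2000) / (7) = 2.6857
  y = (4 - (3)·2.6857 - (2)·-1.2000) / (9) = -0.1841
  z = (-5 - (-1)·2.6857 - (4)·-0.1841) / (8) = -0.1972
Iteration 2:
  x = (12 - (2)·-0.1841 - (3)·-0.1972) / (7) = 1.8514
  y = (4 - (3)·1.8514 - (2)·-0.1972) / (9) = -0.1289
  z = (-5 - (-1)·1.8514 - (4)·-0.1289) / (8) = -0.3291

-0.3291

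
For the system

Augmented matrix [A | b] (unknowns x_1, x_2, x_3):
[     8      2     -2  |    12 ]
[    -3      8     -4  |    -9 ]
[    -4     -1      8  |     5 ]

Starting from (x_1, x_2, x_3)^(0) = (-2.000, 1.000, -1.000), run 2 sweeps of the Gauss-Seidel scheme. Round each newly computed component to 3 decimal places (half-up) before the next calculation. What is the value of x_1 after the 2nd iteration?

Iteration 1:
  x_1 = (12 - (2)·1.000 - (-2)·-1.000) / (8) = 1.000
  x_2 = (-9 - (-3)·1.000 - (-4)·-1.000) / (8) = -1.250
  x_3 = (5 - (-4)·1.000 - (-1)·-1.250) / (8) = 0.969
Iteration 2:
  x_1 = (12 - (2)·-1.250 - (-2)·0.969) / (8) = 2.055
  x_2 = (-9 - (-3)·2.055 - (-4)·0.969) / (8) = 0.130
  x_3 = (5 - (-4)·2.055 - (-1)·0.130) / (8) = 1.669

2.055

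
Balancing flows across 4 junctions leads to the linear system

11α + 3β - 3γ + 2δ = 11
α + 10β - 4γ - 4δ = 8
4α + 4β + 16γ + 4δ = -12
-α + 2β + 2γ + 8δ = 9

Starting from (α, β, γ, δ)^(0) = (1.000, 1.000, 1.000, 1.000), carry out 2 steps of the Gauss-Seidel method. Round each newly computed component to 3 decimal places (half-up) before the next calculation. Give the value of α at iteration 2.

Iteration 1:
  α = (11 - (3)·1.000 - (-3)·1.000 - (2)·1.000) / (11) = 0.818
  β = (8 - (1)·0.818 - (-4)·1.000 - (-4)·1.000) / (10) = 1.518
  γ = (-12 - (4)·0.818 - (4)·1.518 - (4)·1.000) / (16) = -1.584
  δ = (9 - (-1)·0.818 - (2)·1.518 - (2)·-1.584) / (8) = 1.244
Iteration 2:
  α = (11 - (3)·1.518 - (-3)·-1.584 - (2)·1.244) / (11) = -0.072
  β = (8 - (1)·-0.072 - (-4)·-1.584 - (-4)·1.244) / (10) = 0.671
  γ = (-12 - (4)·-0.072 - (4)·0.671 - (4)·1.244) / (16) = -1.211
  δ = (9 - (-1)·-0.072 - (2)·0.671 - (2)·-1.211) / (8) = 1.251

-0.072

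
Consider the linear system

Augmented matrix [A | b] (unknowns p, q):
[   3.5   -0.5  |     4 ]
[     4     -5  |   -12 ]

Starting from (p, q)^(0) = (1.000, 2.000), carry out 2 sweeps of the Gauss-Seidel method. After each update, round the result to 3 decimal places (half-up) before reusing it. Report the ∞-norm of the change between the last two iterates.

Iteration 1:
  p = (4 - (-0.5)·2.000) / (3.5) = 1.429
  q = (-12 - (4)·1.429) / (-5) = 3.543
Iteration 2:
  p = (4 - (-0.5)·3.543) / (3.5) = 1.649
  q = (-12 - (4)·1.649) / (-5) = 3.719
Change: (0.220, 0.176) → max |·| = 0.220

0.220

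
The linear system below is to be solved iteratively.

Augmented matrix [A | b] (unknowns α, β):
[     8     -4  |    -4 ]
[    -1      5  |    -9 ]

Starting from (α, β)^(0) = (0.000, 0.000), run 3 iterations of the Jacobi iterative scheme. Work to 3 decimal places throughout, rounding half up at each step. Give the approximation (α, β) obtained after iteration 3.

(-1.450, -2.080)

Iteration 1:
  α = (-4 - (-4)·0.000) / (8) = -0.500
  β = (-9 - (-1)·0.000) / (5) = -1.800
Iteration 2:
  α = (-4 - (-4)·-1.800) / (8) = -1.400
  β = (-9 - (-1)·-0.500) / (5) = -1.900
Iteration 3:
  α = (-4 - (-4)·-1.900) / (8) = -1.450
  β = (-9 - (-1)·-1.400) / (5) = -2.080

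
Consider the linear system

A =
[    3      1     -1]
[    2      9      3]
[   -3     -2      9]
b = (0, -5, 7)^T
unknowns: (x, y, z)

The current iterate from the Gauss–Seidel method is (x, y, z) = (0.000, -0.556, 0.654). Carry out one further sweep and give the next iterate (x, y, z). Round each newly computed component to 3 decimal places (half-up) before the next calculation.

(0.403, -0.863, 0.720)

One sweep:
  x = (0 - (1)·-0.556 - (-1)·0.654) / (3) = 0.403
  y = (-5 - (2)·0.403 - (3)·0.654) / (9) = -0.863
  z = (7 - (-3)·0.403 - (-2)·-0.863) / (9) = 0.720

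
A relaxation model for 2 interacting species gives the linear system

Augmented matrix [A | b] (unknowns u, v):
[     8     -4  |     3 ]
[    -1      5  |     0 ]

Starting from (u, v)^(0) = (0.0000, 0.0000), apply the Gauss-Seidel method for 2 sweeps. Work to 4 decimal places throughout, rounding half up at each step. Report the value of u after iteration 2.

Iteration 1:
  u = (3 - (-4)·0.0000) / (8) = 0.3750
  v = (0 - (-1)·0.3750) / (5) = 0.0750
Iteration 2:
  u = (3 - (-4)·0.0750) / (8) = 0.4125
  v = (0 - (-1)·0.4125) / (5) = 0.0825

0.4125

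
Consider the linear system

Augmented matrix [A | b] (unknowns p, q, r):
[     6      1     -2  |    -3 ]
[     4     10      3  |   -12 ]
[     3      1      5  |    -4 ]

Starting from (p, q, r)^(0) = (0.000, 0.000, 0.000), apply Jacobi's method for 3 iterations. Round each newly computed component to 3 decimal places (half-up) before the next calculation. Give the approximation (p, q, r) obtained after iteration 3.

(-0.460, -0.895, -0.308)

Iteration 1:
  p = (-3 - (1)·0.000 - (-2)·0.000) / (6) = -0.500
  q = (-12 - (4)·0.000 - (3)·0.000) / (10) = -1.200
  r = (-4 - (3)·0.000 - (1)·0.000) / (5) = -0.800
Iteration 2:
  p = (-3 - (1)·-1.200 - (-2)·-0.800) / (6) = -0.567
  q = (-12 - (4)·-0.500 - (3)·-0.800) / (10) = -0.760
  r = (-4 - (3)·-0.500 - (1)·-1.200) / (5) = -0.260
Iteration 3:
  p = (-3 - (1)·-0.760 - (-2)·-0.260) / (6) = -0.460
  q = (-12 - (4)·-0.567 - (3)·-0.260) / (10) = -0.895
  r = (-4 - (3)·-0.567 - (1)·-0.760) / (5) = -0.308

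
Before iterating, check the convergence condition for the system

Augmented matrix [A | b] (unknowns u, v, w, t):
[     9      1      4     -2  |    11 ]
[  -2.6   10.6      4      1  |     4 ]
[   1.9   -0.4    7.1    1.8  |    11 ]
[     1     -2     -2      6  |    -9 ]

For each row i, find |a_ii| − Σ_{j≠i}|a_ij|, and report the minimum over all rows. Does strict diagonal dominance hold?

row 1: |9| − (1+4+2) = 2
row 2: |10.6| − (2.6+4+1) = 3
row 3: |7.1| − (1.9+0.4+1.8) = 3
row 4: |6| − (1+2+2) = 1
minimum over rows = 1 → strictly diagonally dominant (convergence guaranteed)

1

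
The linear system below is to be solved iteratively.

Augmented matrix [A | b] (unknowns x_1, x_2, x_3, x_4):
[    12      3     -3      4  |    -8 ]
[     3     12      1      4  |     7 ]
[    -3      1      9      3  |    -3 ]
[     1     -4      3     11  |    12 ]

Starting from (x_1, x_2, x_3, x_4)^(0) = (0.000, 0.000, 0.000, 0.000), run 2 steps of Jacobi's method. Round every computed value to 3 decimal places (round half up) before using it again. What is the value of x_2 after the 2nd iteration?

Iteration 1:
  x_1 = (-8 - (3)·0.000 - (-3)·0.000 - (4)·0.000) / (12) = -0.667
  x_2 = (7 - (3)·0.000 - (1)·0.000 - (4)·0.000) / (12) = 0.583
  x_3 = (-3 - (-3)·0.000 - (1)·0.000 - (3)·0.000) / (9) = -0.333
  x_4 = (12 - (1)·0.000 - (-4)·0.000 - (3)·0.000) / (11) = 1.091
Iteration 2:
  x_1 = (-8 - (3)·0.583 - (-3)·-0.333 - (4)·1.091) / (12) = -1.259
  x_2 = (7 - (3)·-0.667 - (1)·-0.333 - (4)·1.091) / (12) = 0.414
  x_3 = (-3 - (-3)·-0.667 - (1)·0.583 - (3)·1.091) / (9) = -0.984
  x_4 = (12 - (1)·-0.667 - (-4)·0.583 - (3)·-0.333) / (11) = 1.454

0.414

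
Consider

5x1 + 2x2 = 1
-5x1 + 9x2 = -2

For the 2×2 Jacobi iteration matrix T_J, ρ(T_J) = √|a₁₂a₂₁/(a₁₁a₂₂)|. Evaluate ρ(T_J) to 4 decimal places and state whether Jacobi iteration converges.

0.4714

a₁₂a₂₁/(a₁₁a₂₂) = (2)·(-5) / ((5)·(9)) = -0.222222
ρ = √|-0.222222| = √0.222222 = 0.4714
ρ < 1, so Jacobi converges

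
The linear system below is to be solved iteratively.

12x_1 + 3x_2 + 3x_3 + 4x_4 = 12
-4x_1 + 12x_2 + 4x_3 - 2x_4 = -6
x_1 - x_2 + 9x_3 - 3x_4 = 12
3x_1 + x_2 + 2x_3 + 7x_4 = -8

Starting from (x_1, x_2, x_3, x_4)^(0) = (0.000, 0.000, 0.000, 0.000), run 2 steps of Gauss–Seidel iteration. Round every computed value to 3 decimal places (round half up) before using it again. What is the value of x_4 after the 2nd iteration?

Iteration 1:
  x_1 = (12 - (3)·0.000 - (3)·0.000 - (4)·0.000) / (12) = 1.000
  x_2 = (-6 - (-4)·1.000 - (4)·0.000 - (-2)·0.000) / (12) = -0.167
  x_3 = (12 - (1)·1.000 - (-1)·-0.167 - (-3)·0.000) / (9) = 1.204
  x_4 = (-8 - (3)·1.000 - (1)·-0.167 - (2)·1.204) / (7) = -1.892
Iteration 2:
  x_1 = (12 - (3)·-0.167 - (3)·1.204 - (4)·-1.892) / (12) = 1.371
  x_2 = (-6 - (-4)·1.371 - (4)·1.204 - (-2)·-1.892) / (12) = -0.760
  x_3 = (12 - (1)·1.371 - (-1)·-0.760 - (-3)·-1.892) / (9) = 0.466
  x_4 = (-8 - (3)·1.371 - (1)·-0.760 - (2)·0.466) / (7) = -1.755

-1.755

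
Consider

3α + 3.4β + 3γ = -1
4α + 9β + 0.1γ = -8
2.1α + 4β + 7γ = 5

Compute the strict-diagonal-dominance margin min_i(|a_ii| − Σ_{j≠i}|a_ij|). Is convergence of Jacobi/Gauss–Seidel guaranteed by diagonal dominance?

-3.4

row 1: |3| − (3.4+3) = -3.4
row 2: |9| − (4+0.1) = 4.9
row 3: |7| − (2.1+4) = 0.9
minimum over rows = -3.4 → not strictly diagonally dominant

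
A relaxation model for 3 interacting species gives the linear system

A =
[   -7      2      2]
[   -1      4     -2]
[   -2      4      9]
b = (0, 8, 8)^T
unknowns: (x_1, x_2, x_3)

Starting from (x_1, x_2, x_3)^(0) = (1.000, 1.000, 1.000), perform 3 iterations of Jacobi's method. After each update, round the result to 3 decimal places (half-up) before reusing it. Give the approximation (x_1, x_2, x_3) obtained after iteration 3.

Iteration 1:
  x_1 = (0 - (2)·1.000 - (2)·1.000) / (-7) = 0.571
  x_2 = (8 - (-1)·1.000 - (-2)·1.000) / (4) = 2.750
  x_3 = (8 - (-2)·1.000 - (4)·1.000) / (9) = 0.667
Iteration 2:
  x_1 = (0 - (2)·2.750 - (2)·0.667) / (-7) = 0.976
  x_2 = (8 - (-1)·0.571 - (-2)·0.667) / (4) = 2.476
  x_3 = (8 - (-2)·0.571 - (4)·2.750) / (9) = -0.206
Iteration 3:
  x_1 = (0 - (2)·2.476 - (2)·-0.206) / (-7) = 0.649
  x_2 = (8 - (-1)·0.976 - (-2)·-0.206) / (4) = 2.141
  x_3 = (8 - (-2)·0.976 - (4)·2.476) / (9) = 0.005

(0.649, 2.141, 0.005)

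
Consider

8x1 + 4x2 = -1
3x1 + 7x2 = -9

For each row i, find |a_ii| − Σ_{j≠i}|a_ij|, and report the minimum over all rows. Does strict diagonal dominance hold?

row 1: |8| − (4) = 4
row 2: |7| − (3) = 4
minimum over rows = 4 → strictly diagonally dominant (convergence guaranteed)

4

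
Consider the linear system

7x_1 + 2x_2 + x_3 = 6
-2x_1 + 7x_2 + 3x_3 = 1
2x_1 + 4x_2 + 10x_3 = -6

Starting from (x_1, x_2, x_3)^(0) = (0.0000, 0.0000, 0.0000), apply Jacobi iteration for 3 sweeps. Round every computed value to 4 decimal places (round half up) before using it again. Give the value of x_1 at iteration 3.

0.7913

Iteration 1:
  x_1 = (6 - (2)·0.0000 - (1)·0.0000) / (7) = 0.8571
  x_2 = (1 - (-2)·0.0000 - (3)·0.0000) / (7) = 0.1429
  x_3 = (-6 - (2)·0.0000 - (4)·0.0000) / (10) = -0.6000
Iteration 2:
  x_1 = (6 - (2)·0.1429 - (1)·-0.6000) / (7) = 0.9020
  x_2 = (1 - (-2)·0.8571 - (3)·-0.6000) / (7) = 0.6449
  x_3 = (-6 - (2)·0.8571 - (4)·0.1429) / (10) = -0.8286
Iteration 3:
  x_1 = (6 - (2)·0.6449 - (1)·-0.8286) / (7) = 0.7913
  x_2 = (1 - (-2)·0.9020 - (3)·-0.8286) / (7) = 0.7557
  x_3 = (-6 - (2)·0.9020 - (4)·0.6449) / (10) = -1.0384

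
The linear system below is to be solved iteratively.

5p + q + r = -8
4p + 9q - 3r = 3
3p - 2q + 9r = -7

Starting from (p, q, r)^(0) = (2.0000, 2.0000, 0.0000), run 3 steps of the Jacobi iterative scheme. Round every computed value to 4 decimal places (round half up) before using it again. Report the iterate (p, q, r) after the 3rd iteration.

Iteration 1:
  p = (-8 - (1)·2.0000 - (1)·0.0000) / (5) = -2.0000
  q = (3 - (4)·2.0000 - (-3)·0.0000) / (9) = -0.5556
  r = (-7 - (3)·2.0000 - (-2)·2.0000) / (9) = -1.0000
Iteration 2:
  p = (-8 - (1)·-0.5556 - (1)·-1.0000) / (5) = -1.2889
  q = (3 - (4)·-2.0000 - (-3)·-1.0000) / (9) = 0.8889
  r = (-7 - (3)·-2.0000 - (-2)·-0.5556) / (9) = -0.2346
Iteration 3:
  p = (-8 - (1)·0.8889 - (1)·-0.2346) / (5) = -1.7309
  q = (3 - (4)·-1.2889 - (-3)·-0.2346) / (9) = 0.8280
  r = (-7 - (3)·-1.2889 - (-2)·0.8889) / (9) = -0.1506

(-1.7309, 0.8280, -0.1506)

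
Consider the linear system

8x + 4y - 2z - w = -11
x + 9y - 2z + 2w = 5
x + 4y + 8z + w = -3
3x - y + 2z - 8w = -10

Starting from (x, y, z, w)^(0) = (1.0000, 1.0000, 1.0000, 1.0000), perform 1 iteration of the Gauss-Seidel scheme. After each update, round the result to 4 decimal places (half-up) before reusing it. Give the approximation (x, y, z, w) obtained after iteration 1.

(-1.5000, 0.7222, -0.6736, 0.4288)

Iteration 1:
  x = (-11 - (4)·1.0000 - (-2)·1.0000 - (-1)·1.0000) / (8) = -1.5000
  y = (5 - (1)·-1.5000 - (-2)·1.0000 - (2)·1.0000) / (9) = 0.7222
  z = (-3 - (1)·-1.5000 - (4)·0.7222 - (1)·1.0000) / (8) = -0.6736
  w = (-10 - (3)·-1.5000 - (-1)·0.7222 - (2)·-0.6736) / (-8) = 0.4288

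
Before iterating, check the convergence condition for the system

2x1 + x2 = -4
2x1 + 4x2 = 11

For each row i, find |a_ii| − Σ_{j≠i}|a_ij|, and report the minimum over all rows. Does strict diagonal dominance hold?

row 1: |2| − (1) = 1
row 2: |4| − (2) = 2
minimum over rows = 1 → strictly diagonally dominant (convergence guaranteed)

1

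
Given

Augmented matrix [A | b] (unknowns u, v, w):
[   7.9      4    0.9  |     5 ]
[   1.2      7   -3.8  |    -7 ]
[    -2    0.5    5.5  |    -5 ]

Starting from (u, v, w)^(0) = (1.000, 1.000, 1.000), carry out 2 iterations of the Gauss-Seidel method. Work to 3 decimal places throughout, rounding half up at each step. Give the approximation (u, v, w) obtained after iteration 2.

(0.964, -1.634, -0.410)

Iteration 1:
  u = (5 - (4)·1.000 - (0.9)·1.000) / (7.9) = 0.013
  v = (-7 - (1.2)·0.013 - (-3.8)·1.000) / (7) = -0.459
  w = (-5 - (-2)·0.013 - (0.5)·-0.459) / (5.5) = -0.863
Iteration 2:
  u = (5 - (4)·-0.459 - (0.9)·-0.863) / (7.9) = 0.964
  v = (-7 - (1.2)·0.964 - (-3.8)·-0.863) / (7) = -1.634
  w = (-5 - (-2)·0.964 - (0.5)·-1.634) / (5.5) = -0.410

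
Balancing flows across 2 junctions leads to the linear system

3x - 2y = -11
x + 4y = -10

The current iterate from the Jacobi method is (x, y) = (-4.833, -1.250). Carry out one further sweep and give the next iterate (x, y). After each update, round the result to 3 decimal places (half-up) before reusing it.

One sweep:
  x = (-11 - (-2)·-1.250) / (3) = -4.500
  y = (-10 - (1)·-4.833) / (4) = -1.292

(-4.500, -1.292)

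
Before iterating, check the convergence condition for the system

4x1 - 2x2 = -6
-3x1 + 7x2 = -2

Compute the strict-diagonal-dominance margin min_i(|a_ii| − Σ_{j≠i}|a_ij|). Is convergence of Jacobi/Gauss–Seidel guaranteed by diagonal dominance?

2

row 1: |4| − (2) = 2
row 2: |7| − (3) = 4
minimum over rows = 2 → strictly diagonally dominant (convergence guaranteed)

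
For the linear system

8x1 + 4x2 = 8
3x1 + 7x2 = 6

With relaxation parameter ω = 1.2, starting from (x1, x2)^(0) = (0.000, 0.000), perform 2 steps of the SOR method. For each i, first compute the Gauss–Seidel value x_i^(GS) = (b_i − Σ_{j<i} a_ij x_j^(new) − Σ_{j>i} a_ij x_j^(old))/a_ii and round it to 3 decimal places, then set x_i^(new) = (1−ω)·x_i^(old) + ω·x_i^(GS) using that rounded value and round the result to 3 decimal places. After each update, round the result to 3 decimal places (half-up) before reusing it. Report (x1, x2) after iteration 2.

Iteration 1:
  x1: GS value = (8 - (4)·0.000) / (8) = 1.000;  x1 ← (1−ω)·0.000 + ω·1.000 = 1.200
  x2: GS value = (6 - (3)·1.200) / (7) = 0.343;  x2 ← (1−ω)·0.000 + ω·0.343 = 0.412
Iteration 2:
  x1: GS value = (8 - (4)·0.412) / (8) = 0.794;  x1 ← (1−ω)·1.200 + ω·0.794 = 0.713
  x2: GS value = (6 - (3)·0.713) / (7) = 0.552;  x2 ← (1−ω)·0.412 + ω·0.552 = 0.580

(0.713, 0.580)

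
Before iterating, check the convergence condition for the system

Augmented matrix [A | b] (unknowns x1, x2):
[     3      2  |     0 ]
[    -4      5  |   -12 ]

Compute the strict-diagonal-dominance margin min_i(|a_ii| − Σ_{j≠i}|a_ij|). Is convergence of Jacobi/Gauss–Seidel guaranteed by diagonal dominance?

1

row 1: |3| − (2) = 1
row 2: |5| − (4) = 1
minimum over rows = 1 → strictly diagonally dominant (convergence guaranteed)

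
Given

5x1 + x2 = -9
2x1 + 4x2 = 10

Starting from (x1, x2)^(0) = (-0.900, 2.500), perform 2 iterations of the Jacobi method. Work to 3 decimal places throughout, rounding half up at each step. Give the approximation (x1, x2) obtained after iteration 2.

Iteration 1:
  x1 = (-9 - (1)·2.500) / (5) = -2.300
  x2 = (10 - (2)·-0.900) / (4) = 2.950
Iteration 2:
  x1 = (-9 - (1)·2.950) / (5) = -2.390
  x2 = (10 - (2)·-2.300) / (4) = 3.650

(-2.390, 3.650)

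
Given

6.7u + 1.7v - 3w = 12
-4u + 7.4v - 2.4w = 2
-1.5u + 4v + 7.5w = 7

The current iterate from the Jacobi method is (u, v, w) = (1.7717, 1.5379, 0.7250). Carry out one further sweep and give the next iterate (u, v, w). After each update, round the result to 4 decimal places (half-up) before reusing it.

One sweep:
  u = (12 - (1.7)·1.5379 - (-3)·0.7250) / (6.7) = 1.7255
  v = (2 - (-4)·1.7717 - (-2.4)·0.7250) / (7.4) = 1.4631
  w = (7 - (-1.5)·1.7717 - (4)·1.5379) / (7.5) = 0.4675

(1.7255, 1.4631, 0.4675)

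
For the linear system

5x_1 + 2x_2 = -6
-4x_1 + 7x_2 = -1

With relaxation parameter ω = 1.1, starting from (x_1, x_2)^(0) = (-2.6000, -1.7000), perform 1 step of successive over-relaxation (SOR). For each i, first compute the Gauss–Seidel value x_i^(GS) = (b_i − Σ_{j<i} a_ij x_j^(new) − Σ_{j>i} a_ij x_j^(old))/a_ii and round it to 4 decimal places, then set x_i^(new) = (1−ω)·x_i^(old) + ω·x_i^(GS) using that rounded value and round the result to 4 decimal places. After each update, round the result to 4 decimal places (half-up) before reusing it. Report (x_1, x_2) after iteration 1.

Iteration 1:
  x_1: GS value = (-6 - (2)·-1.7000) / (5) = -0.5200;  x_1 ← (1−ω)·-2.6000 + ω·-0.5200 = -0.3120
  x_2: GS value = (-1 - (-4)·-0.3120) / (7) = -0.3211;  x_2 ← (1−ω)·-1.7000 + ω·-0.3211 = -0.1832

(-0.3120, -0.1832)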